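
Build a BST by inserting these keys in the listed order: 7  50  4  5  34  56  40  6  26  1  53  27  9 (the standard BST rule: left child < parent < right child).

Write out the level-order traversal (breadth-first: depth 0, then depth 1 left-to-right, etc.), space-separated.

7 4 50 1 5 34 56 6 26 40 53 9 27

7: root
50: right child of 7 (depth 1)
4: left child of 7 (depth 1)
5: right child of 4 (depth 2)
34: left child of 50 (depth 2)
56: right child of 50 (depth 2)
40: right child of 34 (depth 3)
6: right child of 5 (depth 3)
26: left child of 34 (depth 3)
1: left child of 4 (depth 2)
53: left child of 56 (depth 3)
27: right child of 26 (depth 4)
9: left child of 26 (depth 4)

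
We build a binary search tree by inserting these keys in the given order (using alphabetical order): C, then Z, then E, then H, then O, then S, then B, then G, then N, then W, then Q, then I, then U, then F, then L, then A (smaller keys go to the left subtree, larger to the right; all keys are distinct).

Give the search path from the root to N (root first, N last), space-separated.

C Z E H O N

C: root
Z: right child of C (depth 1)
E: left child of Z (depth 2)
H: right child of E (depth 3)
O: right child of H (depth 4)
S: right child of O (depth 5)
B: left child of C (depth 1)
G: left child of H (depth 4)
N: left child of O (depth 5)
W: right child of S (depth 6)
Q: left child of S (depth 6)
I: left child of N (depth 6)
U: left child of W (depth 7)
F: left child of G (depth 5)
L: right child of I (depth 7)
A: left child of B (depth 2)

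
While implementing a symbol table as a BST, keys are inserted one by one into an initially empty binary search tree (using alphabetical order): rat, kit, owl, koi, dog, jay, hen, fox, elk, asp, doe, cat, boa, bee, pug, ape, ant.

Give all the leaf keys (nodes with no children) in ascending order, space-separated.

Insert rat: tree is empty, so rat becomes the root.
Insert kit: kit < rat → go left. Place as left child of rat.
Insert owl: owl < rat → go left; owl > kit → go right. Place as right child of kit.
Insert koi: koi < rat → go left; koi > kit → go right; koi < owl → go left. Place as left child of owl.
Insert dog: dog < rat → go left; dog < kit → go left. Place as left child of kit.
Insert jay: jay < rat → go left; jay < kit → go left; jay > dog → go right. Place as right child of dog.
Insert hen: hen < rat → go left; hen < kit → go left; hen > dog → go right; hen < jay → go left. Place as left child of jay.
Insert fox: fox < rat → go left; fox < kit → go left; fox > dog → go right; fox < jay → go left; fox < hen → go left. Place as left child of hen.
Insert elk: elk < rat → go left; elk < kit → go left; elk > dog → go right; elk < jay → go left; elk < hen → go left; elk < fox → go left. Place as left child of fox.
Insert asp: asp < rat → go left; asp < kit → go left; asp < dog → go left. Place as left child of dog.
Insert doe: doe < rat → go left; doe < kit → go left; doe < dog → go left; doe > asp → go right. Place as right child of asp.
Insert cat: cat < rat → go left; cat < kit → go left; cat < dog → go left; cat > asp → go right; cat < doe → go left. Place as left child of doe.
Insert boa: boa < rat → go left; boa < kit → go left; boa < dog → go left; boa > asp → go right; boa < doe → go left; boa < cat → go left. Place as left child of cat.
Insert bee: bee < rat → go left; bee < kit → go left; bee < dog → go left; bee > asp → go right; bee < doe → go left; bee < cat → go left; bee < boa → go left. Place as left child of boa.
Insert pug: pug < rat → go left; pug > kit → go right; pug > owl → go right. Place as right child of owl.
Insert ape: ape < rat → go left; ape < kit → go left; ape < dog → go left; ape < asp → go left. Place as left child of asp.
Insert ant: ant < rat → go left; ant < kit → go left; ant < dog → go left; ant < asp → go left; ant < ape → go left. Place as left child of ape.

ant bee elk koi pug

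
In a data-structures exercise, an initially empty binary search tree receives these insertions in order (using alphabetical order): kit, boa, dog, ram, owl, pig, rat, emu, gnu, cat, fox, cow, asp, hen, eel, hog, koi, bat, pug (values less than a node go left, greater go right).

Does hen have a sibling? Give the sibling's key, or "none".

fox

Resulting structure (node: left, right):
  kit: L=boa, R=ram
  boa: L=asp, R=dog
  dog: L=cat, R=emu
  ram: L=owl, R=rat
  owl: L=koi, R=pig
  pig: L=–, R=pug
  rat: L=–, R=–
  emu: L=eel, R=gnu
  gnu: L=fox, R=hen
  cat: L=–, R=cow
  fox: L=–, R=–
  cow: L=–, R=–
  asp: L=–, R=bat
  hen: L=–, R=hog
  eel: L=–, R=–
  hog: L=–, R=–
  koi: L=–, R=–
  bat: L=–, R=–
  pug: L=–, R=–

hen's parent is gnu; the other child of gnu is fox.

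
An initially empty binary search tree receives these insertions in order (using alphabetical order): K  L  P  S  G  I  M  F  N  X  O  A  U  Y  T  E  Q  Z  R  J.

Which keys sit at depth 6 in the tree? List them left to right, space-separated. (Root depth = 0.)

Insert K: tree is empty, so K becomes the root.
Insert L: L > K → go right. Place as right child of K.
Insert P: P > K → go right; P > L → go right. Place as right child of L.
Insert S: S > K → go right; S > L → go right; S > P → go right. Place as right child of P.
Insert G: G < K → go left. Place as left child of K.
Insert I: I < K → go left; I > G → go right. Place as right child of G.
Insert M: M > K → go right; M > L → go right; M < P → go left. Place as left child of P.
Insert F: F < K → go left; F < G → go left. Place as left child of G.
Insert N: N > K → go right; N > L → go right; N < P → go left; N > M → go right. Place as right child of M.
Insert X: X > K → go right; X > L → go right; X > P → go right; X > S → go right. Place as right child of S.
Insert O: O > K → go right; O > L → go right; O < P → go left; O > M → go right; O > N → go right. Place as right child of N.
Insert A: A < K → go left; A < G → go left; A < F → go left. Place as left child of F.
Insert U: U > K → go right; U > L → go right; U > P → go right; U > S → go right; U < X → go left. Place as left child of X.
Insert Y: Y > K → go right; Y > L → go right; Y > P → go right; Y > S → go right; Y > X → go right. Place as right child of X.
Insert T: T > K → go right; T > L → go right; T > P → go right; T > S → go right; T < X → go left; T < U → go left. Place as left child of U.
Insert E: E < K → go left; E < G → go left; E < F → go left; E > A → go right. Place as right child of A.
Insert Q: Q > K → go right; Q > L → go right; Q > P → go right; Q < S → go left. Place as left child of S.
Insert Z: Z > K → go right; Z > L → go right; Z > P → go right; Z > S → go right; Z > X → go right; Z > Y → go right. Place as right child of Y.
Insert R: R > K → go right; R > L → go right; R > P → go right; R < S → go left; R > Q → go right. Place as right child of Q.
Insert J: J < K → go left; J > G → go right; J > I → go right. Place as right child of I.

T Z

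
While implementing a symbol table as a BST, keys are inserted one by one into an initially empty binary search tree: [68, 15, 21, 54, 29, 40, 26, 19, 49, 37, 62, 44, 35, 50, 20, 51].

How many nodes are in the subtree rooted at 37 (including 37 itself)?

2

Resulting structure (node: left, right):
  68: L=15, R=–
  15: L=–, R=21
  21: L=19, R=54
  54: L=29, R=62
  29: L=26, R=40
  40: L=37, R=49
  26: L=–, R=–
  19: L=–, R=20
  49: L=44, R=50
  37: L=35, R=–
  62: L=–, R=–
  44: L=–, R=–
  35: L=–, R=–
  50: L=–, R=51
  20: L=–, R=–
  51: L=–, R=–

Subtree rooted at 37 contains: 37, 35 — 2 nodes.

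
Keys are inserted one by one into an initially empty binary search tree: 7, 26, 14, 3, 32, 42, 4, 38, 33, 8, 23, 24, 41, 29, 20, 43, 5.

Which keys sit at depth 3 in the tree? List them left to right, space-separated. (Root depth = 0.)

5 8 23 29 42

Insert 7: tree is empty, so 7 becomes the root.
Insert 26: 26 > 7 → go right. Place as right child of 7.
Insert 14: 14 > 7 → go right; 14 < 26 → go left. Place as left child of 26.
Insert 3: 3 < 7 → go left. Place as left child of 7.
Insert 32: 32 > 7 → go right; 32 > 26 → go right. Place as right child of 26.
Insert 42: 42 > 7 → go right; 42 > 26 → go right; 42 > 32 → go right. Place as right child of 32.
Insert 4: 4 < 7 → go left; 4 > 3 → go right. Place as right child of 3.
Insert 38: 38 > 7 → go right; 38 > 26 → go right; 38 > 32 → go right; 38 < 42 → go left. Place as left child of 42.
Insert 33: 33 > 7 → go right; 33 > 26 → go right; 33 > 32 → go right; 33 < 42 → go left; 33 < 38 → go left. Place as left child of 38.
Insert 8: 8 > 7 → go right; 8 < 26 → go left; 8 < 14 → go left. Place as left child of 14.
Insert 23: 23 > 7 → go right; 23 < 26 → go left; 23 > 14 → go right. Place as right child of 14.
Insert 24: 24 > 7 → go right; 24 < 26 → go left; 24 > 14 → go right; 24 > 23 → go right. Place as right child of 23.
Insert 41: 41 > 7 → go right; 41 > 26 → go right; 41 > 32 → go right; 41 < 42 → go left; 41 > 38 → go right. Place as right child of 38.
Insert 29: 29 > 7 → go right; 29 > 26 → go right; 29 < 32 → go left. Place as left child of 32.
Insert 20: 20 > 7 → go right; 20 < 26 → go left; 20 > 14 → go right; 20 < 23 → go left. Place as left child of 23.
Insert 43: 43 > 7 → go right; 43 > 26 → go right; 43 > 32 → go right; 43 > 42 → go right. Place as right child of 42.
Insert 5: 5 < 7 → go left; 5 > 3 → go right; 5 > 4 → go right. Place as right child of 4.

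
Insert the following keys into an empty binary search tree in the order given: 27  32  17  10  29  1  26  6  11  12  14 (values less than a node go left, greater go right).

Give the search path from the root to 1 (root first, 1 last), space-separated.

27 17 10 1

Resulting structure (node: left, right):
  27: L=17, R=32
  32: L=29, R=–
  17: L=10, R=26
  10: L=1, R=11
  29: L=–, R=–
  1: L=–, R=6
  26: L=–, R=–
  6: L=–, R=–
  11: L=–, R=12
  12: L=–, R=14
  14: L=–, R=–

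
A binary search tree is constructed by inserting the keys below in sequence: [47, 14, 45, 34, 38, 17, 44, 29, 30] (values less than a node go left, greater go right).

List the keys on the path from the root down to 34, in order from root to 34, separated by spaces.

47 14 45 34

47: root
14: left child of 47 (depth 1)
45: right child of 14 (depth 2)
34: left child of 45 (depth 3)
38: right child of 34 (depth 4)
17: left child of 34 (depth 4)
44: right child of 38 (depth 5)
29: right child of 17 (depth 5)
30: right child of 29 (depth 6)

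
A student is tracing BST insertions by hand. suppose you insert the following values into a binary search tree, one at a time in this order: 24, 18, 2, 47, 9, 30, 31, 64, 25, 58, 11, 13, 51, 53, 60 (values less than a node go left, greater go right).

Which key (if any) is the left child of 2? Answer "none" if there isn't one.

Resulting structure (node: left, right):
  24: L=18, R=47
  18: L=2, R=–
  2: L=–, R=9
  47: L=30, R=64
  9: L=–, R=11
  30: L=25, R=31
  31: L=–, R=–
  64: L=58, R=–
  25: L=–, R=–
  58: L=51, R=60
  11: L=–, R=13
  13: L=–, R=–
  51: L=–, R=53
  53: L=–, R=–
  60: L=–, R=–

none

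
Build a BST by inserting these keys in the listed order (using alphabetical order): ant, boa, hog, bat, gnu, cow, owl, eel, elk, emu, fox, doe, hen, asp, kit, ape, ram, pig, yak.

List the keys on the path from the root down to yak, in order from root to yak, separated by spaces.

Insert ant: tree is empty, so ant becomes the root.
Insert boa: boa > ant → go right. Place as right child of ant.
Insert hog: hog > ant → go right; hog > boa → go right. Place as right child of boa.
Insert bat: bat > ant → go right; bat < boa → go left. Place as left child of boa.
Insert gnu: gnu > ant → go right; gnu > boa → go right; gnu < hog → go left. Place as left child of hog.
Insert cow: cow > ant → go right; cow > boa → go right; cow < hog → go left; cow < gnu → go left. Place as left child of gnu.
Insert owl: owl > ant → go right; owl > boa → go right; owl > hog → go right. Place as right child of hog.
Insert eel: eel > ant → go right; eel > boa → go right; eel < hog → go left; eel < gnu → go left; eel > cow → go right. Place as right child of cow.
Insert elk: elk > ant → go right; elk > boa → go right; elk < hog → go left; elk < gnu → go left; elk > cow → go right; elk > eel → go right. Place as right child of eel.
Insert emu: emu > ant → go right; emu > boa → go right; emu < hog → go left; emu < gnu → go left; emu > cow → go right; emu > eel → go right; emu > elk → go right. Place as right child of elk.
Insert fox: fox > ant → go right; fox > boa → go right; fox < hog → go left; fox < gnu → go left; fox > cow → go right; fox > eel → go right; fox > elk → go right; fox > emu → go right. Place as right child of emu.
Insert doe: doe > ant → go right; doe > boa → go right; doe < hog → go left; doe < gnu → go left; doe > cow → go right; doe < eel → go left. Place as left child of eel.
Insert hen: hen > ant → go right; hen > boa → go right; hen < hog → go left; hen > gnu → go right. Place as right child of gnu.
Insert asp: asp > ant → go right; asp < boa → go left; asp < bat → go left. Place as left child of bat.
Insert kit: kit > ant → go right; kit > boa → go right; kit > hog → go right; kit < owl → go left. Place as left child of owl.
Insert ape: ape > ant → go right; ape < boa → go left; ape < bat → go left; ape < asp → go left. Place as left child of asp.
Insert ram: ram > ant → go right; ram > boa → go right; ram > hog → go right; ram > owl → go right. Place as right child of owl.
Insert pig: pig > ant → go right; pig > boa → go right; pig > hog → go right; pig > owl → go right; pig < ram → go left. Place as left child of ram.
Insert yak: yak > ant → go right; yak > boa → go right; yak > hog → go right; yak > owl → go right; yak > ram → go right. Place as right child of ram.

ant boa hog owl ram yak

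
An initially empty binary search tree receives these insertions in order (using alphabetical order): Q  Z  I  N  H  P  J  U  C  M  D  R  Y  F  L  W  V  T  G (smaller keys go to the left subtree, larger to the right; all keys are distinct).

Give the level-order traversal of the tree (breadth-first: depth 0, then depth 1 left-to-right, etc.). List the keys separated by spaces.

Insert Q: tree is empty, so Q becomes the root.
Insert Z: Z > Q → go right. Place as right child of Q.
Insert I: I < Q → go left. Place as left child of Q.
Insert N: N < Q → go left; N > I → go right. Place as right child of I.
Insert H: H < Q → go left; H < I → go left. Place as left child of I.
Insert P: P < Q → go left; P > I → go right; P > N → go right. Place as right child of N.
Insert J: J < Q → go left; J > I → go right; J < N → go left. Place as left child of N.
Insert U: U > Q → go right; U < Z → go left. Place as left child of Z.
Insert C: C < Q → go left; C < I → go left; C < H → go left. Place as left child of H.
Insert M: M < Q → go left; M > I → go right; M < N → go left; M > J → go right. Place as right child of J.
Insert D: D < Q → go left; D < I → go left; D < H → go left; D > C → go right. Place as right child of C.
Insert R: R > Q → go right; R < Z → go left; R < U → go left. Place as left child of U.
Insert Y: Y > Q → go right; Y < Z → go left; Y > U → go right. Place as right child of U.
Insert F: F < Q → go left; F < I → go left; F < H → go left; F > C → go right; F > D → go right. Place as right child of D.
Insert L: L < Q → go left; L > I → go right; L < N → go left; L > J → go right; L < M → go left. Place as left child of M.
Insert W: W > Q → go right; W < Z → go left; W > U → go right; W < Y → go left. Place as left child of Y.
Insert V: V > Q → go right; V < Z → go left; V > U → go right; V < Y → go left; V < W → go left. Place as left child of W.
Insert T: T > Q → go right; T < Z → go left; T < U → go left; T > R → go right. Place as right child of R.
Insert G: G < Q → go left; G < I → go left; G < H → go left; G > C → go right; G > D → go right; G > F → go right. Place as right child of F.

Q I Z H N U C J P R Y D M T W F L V G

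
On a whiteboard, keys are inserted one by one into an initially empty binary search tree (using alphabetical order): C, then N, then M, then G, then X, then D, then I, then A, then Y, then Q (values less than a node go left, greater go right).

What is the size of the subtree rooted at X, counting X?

C: root
N: right child of C (depth 1)
M: left child of N (depth 2)
G: left child of M (depth 3)
X: right child of N (depth 2)
D: left child of G (depth 4)
I: right child of G (depth 4)
A: left child of C (depth 1)
Y: right child of X (depth 3)
Q: left child of X (depth 3)

Subtree rooted at X contains: X, Q, Y — 3 nodes.

3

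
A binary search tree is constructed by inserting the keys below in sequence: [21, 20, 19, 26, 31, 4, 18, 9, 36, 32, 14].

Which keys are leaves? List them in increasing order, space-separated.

14 32

Resulting structure (node: left, right):
  21: L=20, R=26
  20: L=19, R=–
  19: L=4, R=–
  26: L=–, R=31
  31: L=–, R=36
  4: L=–, R=18
  18: L=9, R=–
  9: L=–, R=14
  36: L=32, R=–
  32: L=–, R=–
  14: L=–, R=–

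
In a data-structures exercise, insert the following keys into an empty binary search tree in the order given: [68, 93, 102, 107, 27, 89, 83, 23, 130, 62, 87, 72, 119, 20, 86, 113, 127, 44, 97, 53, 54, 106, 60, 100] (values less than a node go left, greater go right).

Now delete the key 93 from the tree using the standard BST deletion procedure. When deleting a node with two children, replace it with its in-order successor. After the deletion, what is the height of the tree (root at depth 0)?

Insert 68: tree is empty, so 68 becomes the root.
Insert 93: 93 > 68 → go right. Place as right child of 68.
Insert 102: 102 > 68 → go right; 102 > 93 → go right. Place as right child of 93.
Insert 107: 107 > 68 → go right; 107 > 93 → go right; 107 > 102 → go right. Place as right child of 102.
Insert 27: 27 < 68 → go left. Place as left child of 68.
Insert 89: 89 > 68 → go right; 89 < 93 → go left. Place as left child of 93.
Insert 83: 83 > 68 → go right; 83 < 93 → go left; 83 < 89 → go left. Place as left child of 89.
Insert 23: 23 < 68 → go left; 23 < 27 → go left. Place as left child of 27.
Insert 130: 130 > 68 → go right; 130 > 93 → go right; 130 > 102 → go right; 130 > 107 → go right. Place as right child of 107.
Insert 62: 62 < 68 → go left; 62 > 27 → go right. Place as right child of 27.
Insert 87: 87 > 68 → go right; 87 < 93 → go left; 87 < 89 → go left; 87 > 83 → go right. Place as right child of 83.
Insert 72: 72 > 68 → go right; 72 < 93 → go left; 72 < 89 → go left; 72 < 83 → go left. Place as left child of 83.
Insert 119: 119 > 68 → go right; 119 > 93 → go right; 119 > 102 → go right; 119 > 107 → go right; 119 < 130 → go left. Place as left child of 130.
Insert 20: 20 < 68 → go left; 20 < 27 → go left; 20 < 23 → go left. Place as left child of 23.
Insert 86: 86 > 68 → go right; 86 < 93 → go left; 86 < 89 → go left; 86 > 83 → go right; 86 < 87 → go left. Place as left child of 87.
Insert 113: 113 > 68 → go right; 113 > 93 → go right; 113 > 102 → go right; 113 > 107 → go right; 113 < 130 → go left; 113 < 119 → go left. Place as left child of 119.
Insert 127: 127 > 68 → go right; 127 > 93 → go right; 127 > 102 → go right; 127 > 107 → go right; 127 < 130 → go left; 127 > 119 → go right. Place as right child of 119.
Insert 44: 44 < 68 → go left; 44 > 27 → go right; 44 < 62 → go left. Place as left child of 62.
Insert 97: 97 > 68 → go right; 97 > 93 → go right; 97 < 102 → go left. Place as left child of 102.
Insert 53: 53 < 68 → go left; 53 > 27 → go right; 53 < 62 → go left; 53 > 44 → go right. Place as right child of 44.
Insert 54: 54 < 68 → go left; 54 > 27 → go right; 54 < 62 → go left; 54 > 44 → go right; 54 > 53 → go right. Place as right child of 53.
Insert 106: 106 > 68 → go right; 106 > 93 → go right; 106 > 102 → go right; 106 < 107 → go left. Place as left child of 107.
Insert 60: 60 < 68 → go left; 60 > 27 → go right; 60 < 62 → go left; 60 > 44 → go right; 60 > 53 → go right; 60 > 54 → go right. Place as right child of 54.
Insert 100: 100 > 68 → go right; 100 > 93 → go right; 100 < 102 → go left; 100 > 97 → go right. Place as right child of 97.

Delete 93 (two children — replace with in-order successor).
After deletion, deepest node is 113 at depth 6.

6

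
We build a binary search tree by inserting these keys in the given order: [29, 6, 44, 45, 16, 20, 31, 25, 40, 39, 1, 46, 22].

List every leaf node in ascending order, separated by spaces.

1 22 39 46

Insert 29: tree is empty, so 29 becomes the root.
Insert 6: 6 < 29 → go left. Place as left child of 29.
Insert 44: 44 > 29 → go right. Place as right child of 29.
Insert 45: 45 > 29 → go right; 45 > 44 → go right. Place as right child of 44.
Insert 16: 16 < 29 → go left; 16 > 6 → go right. Place as right child of 6.
Insert 20: 20 < 29 → go left; 20 > 6 → go right; 20 > 16 → go right. Place as right child of 16.
Insert 31: 31 > 29 → go right; 31 < 44 → go left. Place as left child of 44.
Insert 25: 25 < 29 → go left; 25 > 6 → go right; 25 > 16 → go right; 25 > 20 → go right. Place as right child of 20.
Insert 40: 40 > 29 → go right; 40 < 44 → go left; 40 > 31 → go right. Place as right child of 31.
Insert 39: 39 > 29 → go right; 39 < 44 → go left; 39 > 31 → go right; 39 < 40 → go left. Place as left child of 40.
Insert 1: 1 < 29 → go left; 1 < 6 → go left. Place as left child of 6.
Insert 46: 46 > 29 → go right; 46 > 44 → go right; 46 > 45 → go right. Place as right child of 45.
Insert 22: 22 < 29 → go left; 22 > 6 → go right; 22 > 16 → go right; 22 > 20 → go right; 22 < 25 → go left. Place as left child of 25.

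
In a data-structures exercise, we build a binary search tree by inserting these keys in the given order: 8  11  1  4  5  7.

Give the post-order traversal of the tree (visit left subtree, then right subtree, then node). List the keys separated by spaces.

Resulting structure (node: left, right):
  8: L=1, R=11
  11: L=–, R=–
  1: L=–, R=4
  4: L=–, R=5
  5: L=–, R=7
  7: L=–, R=–

7 5 4 1 11 8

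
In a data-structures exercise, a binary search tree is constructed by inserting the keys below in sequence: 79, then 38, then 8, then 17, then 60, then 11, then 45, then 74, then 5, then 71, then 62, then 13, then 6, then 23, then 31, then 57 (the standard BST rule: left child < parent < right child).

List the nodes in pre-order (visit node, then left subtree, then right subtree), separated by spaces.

79 38 8 5 6 17 11 13 23 31 60 45 57 74 71 62

Resulting structure (node: left, right):
  79: L=38, R=–
  38: L=8, R=60
  8: L=5, R=17
  17: L=11, R=23
  60: L=45, R=74
  11: L=–, R=13
  45: L=–, R=57
  74: L=71, R=–
  5: L=–, R=6
  71: L=62, R=–
  62: L=–, R=–
  13: L=–, R=–
  6: L=–, R=–
  23: L=–, R=31
  31: L=–, R=–
  57: L=–, R=–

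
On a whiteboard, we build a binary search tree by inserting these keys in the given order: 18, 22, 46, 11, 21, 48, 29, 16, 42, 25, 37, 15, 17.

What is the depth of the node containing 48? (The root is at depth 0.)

3

18: root
22: right child of 18 (depth 1)
46: right child of 22 (depth 2)
11: left child of 18 (depth 1)
21: left child of 22 (depth 2)
48: right child of 46 (depth 3)
29: left child of 46 (depth 3)
16: right child of 11 (depth 2)
42: right child of 29 (depth 4)
25: left child of 29 (depth 4)
37: left child of 42 (depth 5)
15: left child of 16 (depth 3)
17: right child of 16 (depth 3)

Path to 48: 18 → 22 → 46 → 48, which is 3 edges.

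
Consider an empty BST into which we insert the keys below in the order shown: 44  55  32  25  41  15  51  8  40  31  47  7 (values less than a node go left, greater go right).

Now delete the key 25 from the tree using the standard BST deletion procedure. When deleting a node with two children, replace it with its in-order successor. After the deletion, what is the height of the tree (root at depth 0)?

5

Resulting structure (node: left, right):
  44: L=32, R=55
  55: L=51, R=–
  32: L=25, R=41
  25: L=15, R=31
  41: L=40, R=–
  15: L=8, R=–
  51: L=47, R=–
  8: L=7, R=–
  40: L=–, R=–
  31: L=–, R=–
  47: L=–, R=–
  7: L=–, R=–

Delete 25 (two children — replace with in-order successor).
After deletion, deepest node is 7 at depth 5.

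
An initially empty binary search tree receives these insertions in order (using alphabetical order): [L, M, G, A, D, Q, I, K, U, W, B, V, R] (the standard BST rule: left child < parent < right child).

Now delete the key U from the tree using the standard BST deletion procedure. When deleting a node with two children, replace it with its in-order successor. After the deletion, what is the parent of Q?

L: root
M: right child of L (depth 1)
G: left child of L (depth 1)
A: left child of G (depth 2)
D: right child of A (depth 3)
Q: right child of M (depth 2)
I: right child of G (depth 2)
K: right child of I (depth 3)
U: right child of Q (depth 3)
W: right child of U (depth 4)
B: left child of D (depth 4)
V: left child of W (depth 5)
R: left child of U (depth 4)

Delete U (two children — replace with in-order successor).
After deletion, Q's parent is M.

M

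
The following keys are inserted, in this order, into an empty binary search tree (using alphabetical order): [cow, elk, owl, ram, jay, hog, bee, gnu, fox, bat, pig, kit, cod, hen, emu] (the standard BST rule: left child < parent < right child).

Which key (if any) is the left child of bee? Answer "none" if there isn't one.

Resulting structure (node: left, right):
  cow: L=bee, R=elk
  elk: L=–, R=owl
  owl: L=jay, R=ram
  ram: L=pig, R=–
  jay: L=hog, R=kit
  hog: L=gnu, R=–
  bee: L=bat, R=cod
  gnu: L=fox, R=hen
  fox: L=emu, R=–
  bat: L=–, R=–
  pig: L=–, R=–
  kit: L=–, R=–
  cod: L=–, R=–
  hen: L=–, R=–
  emu: L=–, R=–

bat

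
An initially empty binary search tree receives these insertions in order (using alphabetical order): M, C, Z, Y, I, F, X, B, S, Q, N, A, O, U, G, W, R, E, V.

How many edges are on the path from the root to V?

7

M: root
C: left child of M (depth 1)
Z: right child of M (depth 1)
Y: left child of Z (depth 2)
I: right child of C (depth 2)
F: left child of I (depth 3)
X: left child of Y (depth 3)
B: left child of C (depth 2)
S: left child of X (depth 4)
Q: left child of S (depth 5)
N: left child of Q (depth 6)
A: left child of B (depth 3)
O: right child of N (depth 7)
U: right child of S (depth 5)
G: right child of F (depth 4)
W: right child of U (depth 6)
R: right child of Q (depth 6)
E: left child of F (depth 4)
V: left child of W (depth 7)

Path to V: M → Z → Y → X → S → U → W → V, which is 7 edges.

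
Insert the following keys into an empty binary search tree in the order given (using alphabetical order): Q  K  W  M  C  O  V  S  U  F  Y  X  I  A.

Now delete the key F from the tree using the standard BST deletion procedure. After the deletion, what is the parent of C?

K

Q: root
K: left child of Q (depth 1)
W: right child of Q (depth 1)
M: right child of K (depth 2)
C: left child of K (depth 2)
O: right child of M (depth 3)
V: left child of W (depth 2)
S: left child of V (depth 3)
U: right child of S (depth 4)
F: right child of C (depth 3)
Y: right child of W (depth 2)
X: left child of Y (depth 3)
I: right child of F (depth 4)
A: left child of C (depth 3)

Delete F (at most one child — splice it out).
After deletion, C's parent is K.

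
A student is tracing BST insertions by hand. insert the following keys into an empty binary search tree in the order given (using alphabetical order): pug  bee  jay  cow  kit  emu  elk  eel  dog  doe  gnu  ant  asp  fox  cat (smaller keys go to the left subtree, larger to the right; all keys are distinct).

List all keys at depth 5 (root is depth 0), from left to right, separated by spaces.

elk gnu

Resulting structure (node: left, right):
  pug: L=bee, R=–
  bee: L=ant, R=jay
  jay: L=cow, R=kit
  cow: L=cat, R=emu
  kit: L=–, R=–
  emu: L=elk, R=gnu
  elk: L=eel, R=–
  eel: L=dog, R=–
  dog: L=doe, R=–
  doe: L=–, R=–
  gnu: L=fox, R=–
  ant: L=–, R=asp
  asp: L=–, R=–
  fox: L=–, R=–
  cat: L=–, R=–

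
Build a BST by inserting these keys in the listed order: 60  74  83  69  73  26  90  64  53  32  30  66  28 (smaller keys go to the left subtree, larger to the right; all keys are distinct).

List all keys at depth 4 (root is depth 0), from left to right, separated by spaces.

Resulting structure (node: left, right):
  60: L=26, R=74
  74: L=69, R=83
  83: L=–, R=90
  69: L=64, R=73
  73: L=–, R=–
  26: L=–, R=53
  90: L=–, R=–
  64: L=–, R=66
  53: L=32, R=–
  32: L=30, R=–
  30: L=28, R=–
  66: L=–, R=–
  28: L=–, R=–

30 66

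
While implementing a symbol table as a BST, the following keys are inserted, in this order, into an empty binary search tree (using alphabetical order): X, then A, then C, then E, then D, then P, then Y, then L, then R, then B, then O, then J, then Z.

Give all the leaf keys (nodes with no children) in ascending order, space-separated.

Insert X: tree is empty, so X becomes the root.
Insert A: A < X → go left. Place as left child of X.
Insert C: C < X → go left; C > A → go right. Place as right child of A.
Insert E: E < X → go left; E > A → go right; E > C → go right. Place as right child of C.
Insert D: D < X → go left; D > A → go right; D > C → go right; D < E → go left. Place as left child of E.
Insert P: P < X → go left; P > A → go right; P > C → go right; P > E → go right. Place as right child of E.
Insert Y: Y > X → go right. Place as right child of X.
Insert L: L < X → go left; L > A → go right; L > C → go right; L > E → go right; L < P → go left. Place as left child of P.
Insert R: R < X → go left; R > A → go right; R > C → go right; R > E → go right; R > P → go right. Place as right child of P.
Insert B: B < X → go left; B > A → go right; B < C → go left. Place as left child of C.
Insert O: O < X → go left; O > A → go right; O > C → go right; O > E → go right; O < P → go left; O > L → go right. Place as right child of L.
Insert J: J < X → go left; J > A → go right; J > C → go right; J > E → go right; J < P → go left; J < L → go left. Place as left child of L.
Insert Z: Z > X → go right; Z > Y → go right. Place as right child of Y.

B D J O R Z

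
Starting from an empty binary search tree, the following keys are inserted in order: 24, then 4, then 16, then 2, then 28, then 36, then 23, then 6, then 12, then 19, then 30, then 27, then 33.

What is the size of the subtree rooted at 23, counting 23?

24: root
4: left child of 24 (depth 1)
16: right child of 4 (depth 2)
2: left child of 4 (depth 2)
28: right child of 24 (depth 1)
36: right child of 28 (depth 2)
23: right child of 16 (depth 3)
6: left child of 16 (depth 3)
12: right child of 6 (depth 4)
19: left child of 23 (depth 4)
30: left child of 36 (depth 3)
27: left child of 28 (depth 2)
33: right child of 30 (depth 4)

Subtree rooted at 23 contains: 23, 19 — 2 nodes.

2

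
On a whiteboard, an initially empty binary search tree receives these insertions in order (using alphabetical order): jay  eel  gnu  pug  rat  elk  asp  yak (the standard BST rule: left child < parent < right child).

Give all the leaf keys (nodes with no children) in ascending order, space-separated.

asp elk yak

Insert jay: tree is empty, so jay becomes the root.
Insert eel: eel < jay → go left. Place as left child of jay.
Insert gnu: gnu < jay → go left; gnu > eel → go right. Place as right child of eel.
Insert pug: pug > jay → go right. Place as right child of jay.
Insert rat: rat > jay → go right; rat > pug → go right. Place as right child of pug.
Insert elk: elk < jay → go left; elk > eel → go right; elk < gnu → go left. Place as left child of gnu.
Insert asp: asp < jay → go left; asp < eel → go left. Place as left child of eel.
Insert yak: yak > jay → go right; yak > pug → go right; yak > rat → go right. Place as right child of rat.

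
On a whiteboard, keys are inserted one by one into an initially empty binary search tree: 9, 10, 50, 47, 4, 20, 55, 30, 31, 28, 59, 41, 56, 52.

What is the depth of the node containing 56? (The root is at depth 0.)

Insert 9: tree is empty, so 9 becomes the root.
Insert 10: 10 > 9 → go right. Place as right child of 9.
Insert 50: 50 > 9 → go right; 50 > 10 → go right. Place as right child of 10.
Insert 47: 47 > 9 → go right; 47 > 10 → go right; 47 < 50 → go left. Place as left child of 50.
Insert 4: 4 < 9 → go left. Place as left child of 9.
Insert 20: 20 > 9 → go right; 20 > 10 → go right; 20 < 50 → go left; 20 < 47 → go left. Place as left child of 47.
Insert 55: 55 > 9 → go right; 55 > 10 → go right; 55 > 50 → go right. Place as right child of 50.
Insert 30: 30 > 9 → go right; 30 > 10 → go right; 30 < 50 → go left; 30 < 47 → go left; 30 > 20 → go right. Place as right child of 20.
Insert 31: 31 > 9 → go right; 31 > 10 → go right; 31 < 50 → go left; 31 < 47 → go left; 31 > 20 → go right; 31 > 30 → go right. Place as right child of 30.
Insert 28: 28 > 9 → go right; 28 > 10 → go right; 28 < 50 → go left; 28 < 47 → go left; 28 > 20 → go right; 28 < 30 → go left. Place as left child of 30.
Insert 59: 59 > 9 → go right; 59 > 10 → go right; 59 > 50 → go right; 59 > 55 → go right. Place as right child of 55.
Insert 41: 41 > 9 → go right; 41 > 10 → go right; 41 < 50 → go left; 41 < 47 → go left; 41 > 20 → go right; 41 > 30 → go right; 41 > 31 → go right. Place as right child of 31.
Insert 56: 56 > 9 → go right; 56 > 10 → go right; 56 > 50 → go right; 56 > 55 → go right; 56 < 59 → go left. Place as left child of 59.
Insert 52: 52 > 9 → go right; 52 > 10 → go right; 52 > 50 → go right; 52 < 55 → go left. Place as left child of 55.

Path to 56: 9 → 10 → 50 → 55 → 59 → 56, which is 5 edges.

5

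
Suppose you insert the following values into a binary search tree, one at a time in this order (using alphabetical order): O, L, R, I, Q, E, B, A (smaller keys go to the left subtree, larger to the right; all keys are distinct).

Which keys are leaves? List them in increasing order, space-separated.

A Q

Insert O: tree is empty, so O becomes the root.
Insert L: L < O → go left. Place as left child of O.
Insert R: R > O → go right. Place as right child of O.
Insert I: I < O → go left; I < L → go left. Place as left child of L.
Insert Q: Q > O → go right; Q < R → go left. Place as left child of R.
Insert E: E < O → go left; E < L → go left; E < I → go left. Place as left child of I.
Insert B: B < O → go left; B < L → go left; B < I → go left; B < E → go left. Place as left child of E.
Insert A: A < O → go left; A < L → go left; A < I → go left; A < E → go left; A < B → go left. Place as left child of B.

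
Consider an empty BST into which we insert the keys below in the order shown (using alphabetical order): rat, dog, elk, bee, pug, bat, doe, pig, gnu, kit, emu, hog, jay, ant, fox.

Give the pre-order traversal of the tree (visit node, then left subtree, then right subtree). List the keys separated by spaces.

Insert rat: tree is empty, so rat becomes the root.
Insert dog: dog < rat → go left. Place as left child of rat.
Insert elk: elk < rat → go left; elk > dog → go right. Place as right child of dog.
Insert bee: bee < rat → go left; bee < dog → go left. Place as left child of dog.
Insert pug: pug < rat → go left; pug > dog → go right; pug > elk → go right. Place as right child of elk.
Insert bat: bat < rat → go left; bat < dog → go left; bat < bee → go left. Place as left child of bee.
Insert doe: doe < rat → go left; doe < dog → go left; doe > bee → go right. Place as right child of bee.
Insert pig: pig < rat → go left; pig > dog → go right; pig > elk → go right; pig < pug → go left. Place as left child of pug.
Insert gnu: gnu < rat → go left; gnu > dog → go right; gnu > elk → go right; gnu < pug → go left; gnu < pig → go left. Place as left child of pig.
Insert kit: kit < rat → go left; kit > dog → go right; kit > elk → go right; kit < pug → go left; kit < pig → go left; kit > gnu → go right. Place as right child of gnu.
Insert emu: emu < rat → go left; emu > dog → go right; emu > elk → go right; emu < pug → go left; emu < pig → go left; emu < gnu → go left. Place as left child of gnu.
Insert hog: hog < rat → go left; hog > dog → go right; hog > elk → go right; hog < pug → go left; hog < pig → go left; hog > gnu → go right; hog < kit → go left. Place as left child of kit.
Insert jay: jay < rat → go left; jay > dog → go right; jay > elk → go right; jay < pug → go left; jay < pig → go left; jay > gnu → go right; jay < kit → go left; jay > hog → go right. Place as right child of hog.
Insert ant: ant < rat → go left; ant < dog → go left; ant < bee → go left; ant < bat → go left. Place as left child of bat.
Insert fox: fox < rat → go left; fox > dog → go right; fox > elk → go right; fox < pug → go left; fox < pig → go left; fox < gnu → go left; fox > emu → go right. Place as right child of emu.

rat dog bee bat ant doe elk pug pig gnu emu fox kit hog jay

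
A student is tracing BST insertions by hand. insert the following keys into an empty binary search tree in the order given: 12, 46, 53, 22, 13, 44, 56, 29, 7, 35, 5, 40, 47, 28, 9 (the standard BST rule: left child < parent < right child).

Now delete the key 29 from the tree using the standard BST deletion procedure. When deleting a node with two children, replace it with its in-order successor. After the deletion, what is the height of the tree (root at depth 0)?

Insert 12: tree is empty, so 12 becomes the root.
Insert 46: 46 > 12 → go right. Place as right child of 12.
Insert 53: 53 > 12 → go right; 53 > 46 → go right. Place as right child of 46.
Insert 22: 22 > 12 → go right; 22 < 46 → go left. Place as left child of 46.
Insert 13: 13 > 12 → go right; 13 < 46 → go left; 13 < 22 → go left. Place as left child of 22.
Insert 44: 44 > 12 → go right; 44 < 46 → go left; 44 > 22 → go right. Place as right child of 22.
Insert 56: 56 > 12 → go right; 56 > 46 → go right; 56 > 53 → go right. Place as right child of 53.
Insert 29: 29 > 12 → go right; 29 < 46 → go left; 29 > 22 → go right; 29 < 44 → go left. Place as left child of 44.
Insert 7: 7 < 12 → go left. Place as left child of 12.
Insert 35: 35 > 12 → go right; 35 < 46 → go left; 35 > 22 → go right; 35 < 44 → go left; 35 > 29 → go right. Place as right child of 29.
Insert 5: 5 < 12 → go left; 5 < 7 → go left. Place as left child of 7.
Insert 40: 40 > 12 → go right; 40 < 46 → go left; 40 > 22 → go right; 40 < 44 → go left; 40 > 29 → go right; 40 > 35 → go right. Place as right child of 35.
Insert 47: 47 > 12 → go right; 47 > 46 → go right; 47 < 53 → go left. Place as left child of 53.
Insert 28: 28 > 12 → go right; 28 < 46 → go left; 28 > 22 → go right; 28 < 44 → go left; 28 < 29 → go left. Place as left child of 29.
Insert 9: 9 < 12 → go left; 9 > 7 → go right. Place as right child of 7.

Delete 29 (two children — replace with in-order successor).
After deletion, deepest node is 40 at depth 5.

5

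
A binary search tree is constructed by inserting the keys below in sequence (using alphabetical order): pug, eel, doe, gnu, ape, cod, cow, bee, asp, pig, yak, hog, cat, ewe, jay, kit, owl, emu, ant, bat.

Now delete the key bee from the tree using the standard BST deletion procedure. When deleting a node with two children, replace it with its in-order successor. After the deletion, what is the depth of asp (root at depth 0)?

pug: root
eel: left child of pug (depth 1)
doe: left child of eel (depth 2)
gnu: right child of eel (depth 2)
ape: left child of doe (depth 3)
cod: right child of ape (depth 4)
cow: right child of cod (depth 5)
bee: left child of cod (depth 5)
asp: left child of bee (depth 6)
pig: right child of gnu (depth 3)
yak: right child of pug (depth 1)
hog: left child of pig (depth 4)
cat: right child of bee (depth 6)
ewe: left child of gnu (depth 3)
jay: right child of hog (depth 5)
kit: right child of jay (depth 6)
owl: right child of kit (depth 7)
emu: left child of ewe (depth 4)
ant: left child of ape (depth 4)
bat: right child of asp (depth 7)

Delete bee (two children — replace with in-order successor).
After deletion, path to asp: pug → eel → doe → ape → cod → cat → asp.

6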